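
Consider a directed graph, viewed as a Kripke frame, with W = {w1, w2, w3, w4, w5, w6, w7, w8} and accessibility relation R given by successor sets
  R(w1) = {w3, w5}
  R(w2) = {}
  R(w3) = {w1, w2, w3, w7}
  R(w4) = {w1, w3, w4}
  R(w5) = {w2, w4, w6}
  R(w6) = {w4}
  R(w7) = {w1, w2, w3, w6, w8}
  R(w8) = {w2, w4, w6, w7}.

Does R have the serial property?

No

Serial: no — w2 has no R-successor.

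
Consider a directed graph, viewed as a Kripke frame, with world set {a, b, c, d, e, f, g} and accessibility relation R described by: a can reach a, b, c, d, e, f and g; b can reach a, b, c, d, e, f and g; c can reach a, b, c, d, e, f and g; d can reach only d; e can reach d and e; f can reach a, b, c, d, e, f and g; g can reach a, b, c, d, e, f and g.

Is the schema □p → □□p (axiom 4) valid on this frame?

Yes

The schema 4 characterises exactly the transitive frames.
Transitive: yes — every two-step R-path is closed by a direct edge.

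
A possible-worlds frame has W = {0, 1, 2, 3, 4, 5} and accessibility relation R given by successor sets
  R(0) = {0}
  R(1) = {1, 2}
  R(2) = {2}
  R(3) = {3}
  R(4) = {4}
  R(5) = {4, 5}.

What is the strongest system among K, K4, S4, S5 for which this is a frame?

S4

Transitive (axiom 4): yes — every two-step R-path is closed by a direct edge.
Reflexive (axiom T): yes — every world is R-related to itself.
Euclidean (axiom 5): no — 1 R 2 and 1 R 1, but not 2 R 1.
So F validates K, K4, S4; S5 would additionally require R to be Euclidean. The strongest is S4.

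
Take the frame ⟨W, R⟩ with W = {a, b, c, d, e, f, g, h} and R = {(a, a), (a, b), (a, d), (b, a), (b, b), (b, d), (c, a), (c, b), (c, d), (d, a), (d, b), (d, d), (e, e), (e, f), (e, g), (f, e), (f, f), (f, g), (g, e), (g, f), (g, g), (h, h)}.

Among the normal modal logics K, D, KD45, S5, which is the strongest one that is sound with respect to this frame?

KD45

Serial (axiom D): yes — every world has a successor (e.g. a R a).
Euclidean (axiom 5): yes — any two successors of a common world are R-related.
Transitive (axiom 4): yes — every two-step R-path is closed by a direct edge.
Reflexive (axiom T): no — c is not related to itself.
So F validates K, D, KD45; S5 would additionally require R to be reflexive. The strongest is KD45.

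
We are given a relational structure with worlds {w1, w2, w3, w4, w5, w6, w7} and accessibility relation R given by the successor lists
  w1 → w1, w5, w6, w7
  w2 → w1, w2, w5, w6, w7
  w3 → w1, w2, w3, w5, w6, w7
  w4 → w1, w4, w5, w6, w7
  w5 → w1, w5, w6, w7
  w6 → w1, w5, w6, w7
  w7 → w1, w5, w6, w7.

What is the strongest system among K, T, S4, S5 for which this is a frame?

S4

Reflexive (axiom T): yes — every world is R-related to itself.
Transitive (axiom 4): yes — every two-step R-path is closed by a direct edge.
Euclidean (axiom 5): no — w3 R w1 and w3 R w2, but not w1 R w2.
So F validates K, T, S4; S5 would additionally require R to be Euclidean. The strongest is S4.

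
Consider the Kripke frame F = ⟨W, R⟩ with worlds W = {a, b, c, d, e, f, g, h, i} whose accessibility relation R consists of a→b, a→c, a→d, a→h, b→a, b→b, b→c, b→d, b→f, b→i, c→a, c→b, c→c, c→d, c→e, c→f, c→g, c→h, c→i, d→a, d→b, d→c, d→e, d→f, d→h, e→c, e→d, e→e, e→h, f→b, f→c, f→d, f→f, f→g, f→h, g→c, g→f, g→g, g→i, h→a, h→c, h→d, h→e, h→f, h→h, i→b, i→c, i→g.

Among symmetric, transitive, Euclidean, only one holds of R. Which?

Symmetric: yes — every pair in R has its reverse in R.
Transitive: no — a R b and b R f, but not a R f.
Euclidean: no — a R b and a R h, but not b R h.
Only symmetric holds.

symmetric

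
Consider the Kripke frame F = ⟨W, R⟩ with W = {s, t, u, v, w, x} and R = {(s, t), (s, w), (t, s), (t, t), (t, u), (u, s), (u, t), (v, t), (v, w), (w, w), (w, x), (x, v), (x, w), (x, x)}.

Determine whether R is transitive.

Transitive: no — s R t and t R u, but not s R u.

No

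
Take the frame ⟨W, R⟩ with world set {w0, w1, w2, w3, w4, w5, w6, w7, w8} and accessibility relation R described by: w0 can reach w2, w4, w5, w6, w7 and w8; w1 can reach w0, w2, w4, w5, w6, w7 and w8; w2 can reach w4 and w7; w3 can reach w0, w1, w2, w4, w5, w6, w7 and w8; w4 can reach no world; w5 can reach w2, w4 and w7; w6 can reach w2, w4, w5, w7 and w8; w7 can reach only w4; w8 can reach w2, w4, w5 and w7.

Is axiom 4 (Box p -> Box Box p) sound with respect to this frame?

Yes

The schema 4 characterises exactly the transitive frames.
Transitive: yes — every two-step R-path is closed by a direct edge.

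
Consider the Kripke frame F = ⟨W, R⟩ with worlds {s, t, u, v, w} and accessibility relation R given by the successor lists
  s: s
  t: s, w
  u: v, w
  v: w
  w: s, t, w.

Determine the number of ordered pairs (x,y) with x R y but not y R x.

Enumerating: (t,s), (u,v), (u,w), (v,w), (w,s).

5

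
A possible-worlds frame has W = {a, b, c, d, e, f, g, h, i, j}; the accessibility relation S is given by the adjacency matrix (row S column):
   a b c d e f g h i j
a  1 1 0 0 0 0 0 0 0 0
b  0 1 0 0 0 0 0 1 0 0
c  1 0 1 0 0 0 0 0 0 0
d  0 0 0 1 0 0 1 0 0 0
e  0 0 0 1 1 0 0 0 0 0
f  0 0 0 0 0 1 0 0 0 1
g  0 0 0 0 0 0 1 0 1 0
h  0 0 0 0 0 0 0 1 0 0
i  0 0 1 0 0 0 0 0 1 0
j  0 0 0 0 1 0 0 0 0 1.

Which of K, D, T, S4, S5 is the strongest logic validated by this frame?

Serial (axiom D): yes — every world has a successor (e.g. a S a).
Reflexive (axiom T): yes — every world is S-related to itself.
Transitive (axiom 4): no — a S b and b S h, but not a S h.
Euclidean (axiom 5): no — a S b and a S a, but not b S a.
So F validates K, D, T; S4 would additionally require S to be transitive. The strongest is T.

T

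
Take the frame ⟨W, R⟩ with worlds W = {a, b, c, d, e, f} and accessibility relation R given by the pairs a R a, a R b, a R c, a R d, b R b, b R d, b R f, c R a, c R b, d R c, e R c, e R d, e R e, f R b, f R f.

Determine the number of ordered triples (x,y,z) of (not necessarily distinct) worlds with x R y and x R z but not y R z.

18

Enumerating: (a,b,a), (a,b,c), (a,c,c), (a,c,d), (a,d,a), (a,d,b), (a,d,d), (b,d,b), (b,d,d), (b,d,f), (b,f,d), (c,b,a), (d,c,c), (e,c,c), (e,c,d), (e,c,e), (e,d,d), (e,d,e).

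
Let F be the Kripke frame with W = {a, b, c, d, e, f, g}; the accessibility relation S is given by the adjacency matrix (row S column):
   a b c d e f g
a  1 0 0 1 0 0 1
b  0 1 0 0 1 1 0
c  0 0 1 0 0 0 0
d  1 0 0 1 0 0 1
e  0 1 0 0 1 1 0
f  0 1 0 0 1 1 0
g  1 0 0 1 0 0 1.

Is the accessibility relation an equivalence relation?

Yes

Reflexive: yes — every world is S-related to itself.
Symmetric: yes — every pair in S has its reverse in S.
Transitive: yes — every two-step S-path is closed by a direct edge.
So S is an equivalence relation.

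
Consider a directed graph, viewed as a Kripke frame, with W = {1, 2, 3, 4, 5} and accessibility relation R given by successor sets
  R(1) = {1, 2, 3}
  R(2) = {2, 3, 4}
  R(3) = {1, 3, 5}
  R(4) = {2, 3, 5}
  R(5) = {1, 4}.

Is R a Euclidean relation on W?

Euclidean: no — 1 R 3 and 1 R 2, but not 3 R 2.

No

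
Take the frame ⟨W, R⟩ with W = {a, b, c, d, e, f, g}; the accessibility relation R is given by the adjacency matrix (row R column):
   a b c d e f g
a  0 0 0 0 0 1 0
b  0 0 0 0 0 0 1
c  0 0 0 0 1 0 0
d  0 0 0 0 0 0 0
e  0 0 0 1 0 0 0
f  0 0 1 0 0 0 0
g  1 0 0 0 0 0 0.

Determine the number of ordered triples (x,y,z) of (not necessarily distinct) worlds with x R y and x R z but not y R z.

6

Enumerating: (a,f,f), (b,g,g), (c,e,e), (e,d,d), (f,c,c), (g,a,a).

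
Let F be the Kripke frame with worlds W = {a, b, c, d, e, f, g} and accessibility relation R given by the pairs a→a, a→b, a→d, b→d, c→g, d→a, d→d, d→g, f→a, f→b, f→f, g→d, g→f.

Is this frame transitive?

No

Transitive: no — a R d and d R g, but not a R g.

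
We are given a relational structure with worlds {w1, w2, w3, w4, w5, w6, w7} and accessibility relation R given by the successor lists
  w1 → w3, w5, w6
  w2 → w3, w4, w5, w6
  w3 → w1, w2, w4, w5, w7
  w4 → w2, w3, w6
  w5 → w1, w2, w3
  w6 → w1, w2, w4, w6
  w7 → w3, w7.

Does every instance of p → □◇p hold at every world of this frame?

By correspondence theory, B is valid on a frame iff R is symmetric.
Symmetric: yes — every pair in R has its reverse in R.

Yes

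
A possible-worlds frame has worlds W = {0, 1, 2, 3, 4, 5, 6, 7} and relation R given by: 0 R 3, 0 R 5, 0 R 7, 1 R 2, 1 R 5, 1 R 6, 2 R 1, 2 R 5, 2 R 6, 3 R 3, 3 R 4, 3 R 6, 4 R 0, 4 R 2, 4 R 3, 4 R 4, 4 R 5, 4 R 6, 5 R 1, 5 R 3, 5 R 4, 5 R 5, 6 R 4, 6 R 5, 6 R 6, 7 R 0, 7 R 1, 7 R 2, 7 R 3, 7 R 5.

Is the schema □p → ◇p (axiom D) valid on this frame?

By correspondence theory, D is valid on a frame iff R is serial.
Serial: yes — every world has a successor (e.g. 0 R 3).

Yes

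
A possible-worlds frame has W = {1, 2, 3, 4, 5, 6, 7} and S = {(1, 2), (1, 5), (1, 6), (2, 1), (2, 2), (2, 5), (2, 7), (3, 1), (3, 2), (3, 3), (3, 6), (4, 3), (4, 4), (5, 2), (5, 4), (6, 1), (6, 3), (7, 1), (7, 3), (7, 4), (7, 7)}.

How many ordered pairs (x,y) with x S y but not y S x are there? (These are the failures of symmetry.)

Enumerating: (1,5), (2,7), (3,1), (3,2), (4,3), (5,4), (7,1), (7,3), (7,4).

9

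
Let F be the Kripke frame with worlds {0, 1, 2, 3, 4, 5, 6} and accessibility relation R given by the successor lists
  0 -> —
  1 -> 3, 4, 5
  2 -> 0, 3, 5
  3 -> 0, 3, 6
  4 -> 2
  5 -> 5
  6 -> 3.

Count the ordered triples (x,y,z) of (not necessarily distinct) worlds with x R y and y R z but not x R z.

Enumerating: (1,3,0), (1,3,6), (1,4,2), (2,3,6), (4,2,0), (4,2,3), (4,2,5), (6,3,0), (6,3,6).

9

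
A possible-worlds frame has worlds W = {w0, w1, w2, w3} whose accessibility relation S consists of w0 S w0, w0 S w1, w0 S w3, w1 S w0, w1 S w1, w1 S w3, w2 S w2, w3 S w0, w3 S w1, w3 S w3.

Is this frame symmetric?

Symmetric: yes — every pair in S has its reverse in S.

Yes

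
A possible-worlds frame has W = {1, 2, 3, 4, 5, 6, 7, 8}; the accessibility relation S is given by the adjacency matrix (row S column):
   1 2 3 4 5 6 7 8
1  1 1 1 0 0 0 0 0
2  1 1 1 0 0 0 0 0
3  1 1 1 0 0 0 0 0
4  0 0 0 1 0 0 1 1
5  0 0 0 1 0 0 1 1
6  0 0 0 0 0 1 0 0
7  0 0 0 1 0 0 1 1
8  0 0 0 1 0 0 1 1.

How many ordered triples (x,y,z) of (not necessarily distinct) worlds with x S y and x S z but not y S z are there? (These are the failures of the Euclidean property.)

0

S is Euclidean; there are no such tuples.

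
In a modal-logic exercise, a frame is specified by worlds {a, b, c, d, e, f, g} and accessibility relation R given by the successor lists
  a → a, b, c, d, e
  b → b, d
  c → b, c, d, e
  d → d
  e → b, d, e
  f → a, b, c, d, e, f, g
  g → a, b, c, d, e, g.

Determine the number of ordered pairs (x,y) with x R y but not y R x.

Enumerating: (a,b), (a,c), (a,d), (a,e), (b,d), (c,b), (c,d), (c,e), (e,b), (e,d), (f,a), (f,b), … and 9 more.
Total: 21.

21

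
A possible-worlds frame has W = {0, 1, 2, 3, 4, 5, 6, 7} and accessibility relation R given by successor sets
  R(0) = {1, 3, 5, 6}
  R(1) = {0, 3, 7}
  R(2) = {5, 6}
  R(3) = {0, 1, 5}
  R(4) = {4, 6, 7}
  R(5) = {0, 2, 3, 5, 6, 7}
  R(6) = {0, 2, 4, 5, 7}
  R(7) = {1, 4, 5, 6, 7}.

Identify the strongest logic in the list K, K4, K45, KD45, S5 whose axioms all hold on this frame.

Transitive (axiom 4): no — 0 R 1 and 1 R 7, but not 0 R 7.
Euclidean (axiom 5): no — 0 R 1 and 0 R 5, but not 1 R 5.
Serial (axiom D): yes — every world has a successor (e.g. 0 R 1).
Reflexive (axiom T): no — 0 is not related to itself.
So F validates K; K4 would additionally require R to be transitive. The strongest is K.

K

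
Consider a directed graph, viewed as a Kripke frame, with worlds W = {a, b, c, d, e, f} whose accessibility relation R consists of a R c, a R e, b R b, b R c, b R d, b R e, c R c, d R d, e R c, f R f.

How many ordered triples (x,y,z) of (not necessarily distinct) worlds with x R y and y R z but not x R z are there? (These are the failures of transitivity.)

R is transitive; there are no such tuples.

0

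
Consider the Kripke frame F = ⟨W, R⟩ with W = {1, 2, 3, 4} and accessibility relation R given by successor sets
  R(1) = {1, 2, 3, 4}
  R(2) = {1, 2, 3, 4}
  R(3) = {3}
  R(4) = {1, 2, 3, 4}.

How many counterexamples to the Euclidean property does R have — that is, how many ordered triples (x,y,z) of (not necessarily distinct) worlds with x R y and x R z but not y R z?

Enumerating: (1,3,1), (1,3,2), (1,3,4), (2,3,1), (2,3,2), (2,3,4), (4,3,1), (4,3,2), (4,3,4).

9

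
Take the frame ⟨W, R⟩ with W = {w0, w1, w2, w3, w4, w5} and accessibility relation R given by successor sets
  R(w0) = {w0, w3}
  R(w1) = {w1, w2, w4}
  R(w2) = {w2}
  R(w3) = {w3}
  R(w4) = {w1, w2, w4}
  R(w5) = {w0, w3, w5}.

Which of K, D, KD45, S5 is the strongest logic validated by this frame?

Serial (axiom D): yes — every world has a successor (e.g. w0 R w0).
Euclidean (axiom 5): no — w1 R w2 and w1 R w4, but not w2 R w4.
Transitive (axiom 4): yes — every two-step R-path is closed by a direct edge.
Reflexive (axiom T): yes — every world is R-related to itself.
So F validates K, D; KD45 would additionally require R to be Euclidean. The strongest is D.

D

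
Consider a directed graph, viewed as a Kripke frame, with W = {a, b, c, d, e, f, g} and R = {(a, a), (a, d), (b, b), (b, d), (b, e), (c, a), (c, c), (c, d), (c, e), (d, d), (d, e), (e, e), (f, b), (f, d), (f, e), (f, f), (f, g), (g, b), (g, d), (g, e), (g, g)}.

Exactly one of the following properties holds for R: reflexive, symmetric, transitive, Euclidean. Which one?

Reflexive: yes — every world is R-related to itself.
Symmetric: no — a R d but not d R a.
Transitive: no — a R d and d R e, but not a R e.
Euclidean: no — b R e and b R d, but not e R d.
Only reflexive holds.

reflexive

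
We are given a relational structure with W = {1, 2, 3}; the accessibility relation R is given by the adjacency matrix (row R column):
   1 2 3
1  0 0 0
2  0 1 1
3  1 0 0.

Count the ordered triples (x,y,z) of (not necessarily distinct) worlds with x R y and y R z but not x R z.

Enumerating: (2,3,1).

1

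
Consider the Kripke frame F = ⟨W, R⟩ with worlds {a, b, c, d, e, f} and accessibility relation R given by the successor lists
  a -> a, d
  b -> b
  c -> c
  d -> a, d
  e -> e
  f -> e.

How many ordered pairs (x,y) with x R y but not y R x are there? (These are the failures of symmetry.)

1

Enumerating: (f,e).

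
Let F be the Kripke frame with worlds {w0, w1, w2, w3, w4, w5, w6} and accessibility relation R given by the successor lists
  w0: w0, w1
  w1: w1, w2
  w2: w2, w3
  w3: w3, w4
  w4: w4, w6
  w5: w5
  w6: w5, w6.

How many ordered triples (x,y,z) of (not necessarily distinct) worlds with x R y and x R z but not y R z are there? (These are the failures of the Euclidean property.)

Enumerating: (w0,w1,w0), (w1,w2,w1), (w2,w3,w2), (w3,w4,w3), (w4,w6,w4), (w6,w5,w6).

6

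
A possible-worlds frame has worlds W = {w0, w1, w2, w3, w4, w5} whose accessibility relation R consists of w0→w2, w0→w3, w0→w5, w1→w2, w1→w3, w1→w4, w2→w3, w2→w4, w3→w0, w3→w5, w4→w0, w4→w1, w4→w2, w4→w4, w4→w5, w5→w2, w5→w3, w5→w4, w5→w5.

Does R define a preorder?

Reflexive: no — w0 is not related to itself.
Transitive: no — w0 R w2 and w2 R w4, but not w0 R w4.
So R is not a preorder.

No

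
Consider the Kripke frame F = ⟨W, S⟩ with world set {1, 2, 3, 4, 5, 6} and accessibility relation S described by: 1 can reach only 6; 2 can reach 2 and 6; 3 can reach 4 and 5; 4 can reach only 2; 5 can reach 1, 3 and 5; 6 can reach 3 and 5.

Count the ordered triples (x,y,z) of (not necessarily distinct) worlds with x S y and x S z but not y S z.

Enumerating: (1,6,6), (2,6,2), (2,6,6), (3,4,4), (3,4,5), (3,5,4), (5,1,1), (5,1,3), (5,1,5), (5,3,1), (5,3,3), (6,3,3).

12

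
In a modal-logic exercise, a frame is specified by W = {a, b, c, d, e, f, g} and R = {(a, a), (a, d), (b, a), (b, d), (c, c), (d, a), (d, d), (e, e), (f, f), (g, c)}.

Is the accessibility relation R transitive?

Yes

Transitive: yes — every two-step R-path is closed by a direct edge.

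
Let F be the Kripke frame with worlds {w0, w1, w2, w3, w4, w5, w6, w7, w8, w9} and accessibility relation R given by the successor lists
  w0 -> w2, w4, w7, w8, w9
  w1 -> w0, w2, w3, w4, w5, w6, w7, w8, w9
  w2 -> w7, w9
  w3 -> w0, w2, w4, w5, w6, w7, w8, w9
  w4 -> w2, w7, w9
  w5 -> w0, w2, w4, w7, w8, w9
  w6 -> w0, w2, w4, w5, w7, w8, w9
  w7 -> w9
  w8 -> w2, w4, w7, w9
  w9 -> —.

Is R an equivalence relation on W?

No

Reflexive: no — w0 is not related to itself.
Symmetric: no — w0 R w2 but not w2 R w0.
Transitive: yes — every two-step R-path is closed by a direct edge.
So R is not an equivalence relation.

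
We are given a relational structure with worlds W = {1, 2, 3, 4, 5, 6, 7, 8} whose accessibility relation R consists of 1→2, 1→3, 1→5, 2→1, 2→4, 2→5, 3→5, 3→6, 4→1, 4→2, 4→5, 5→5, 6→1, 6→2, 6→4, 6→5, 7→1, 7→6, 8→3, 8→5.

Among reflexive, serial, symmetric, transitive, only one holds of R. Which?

serial

Reflexive: no — 1 is not related to itself.
Serial: yes — every world has a successor (e.g. 1 R 2).
Symmetric: no — 1 R 3 but not 3 R 1.
Transitive: no — 1 R 2 and 2 R 4, but not 1 R 4.
Only serial holds.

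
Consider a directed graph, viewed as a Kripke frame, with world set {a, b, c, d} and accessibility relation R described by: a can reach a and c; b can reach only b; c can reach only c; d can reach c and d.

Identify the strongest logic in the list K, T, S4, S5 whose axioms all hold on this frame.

S4

Reflexive (axiom T): yes — every world is R-related to itself.
Transitive (axiom 4): yes — every two-step R-path is closed by a direct edge.
Euclidean (axiom 5): no — a R c and a R a, but not c R a.
So F validates K, T, S4; S5 would additionally require R to be Euclidean. The strongest is S4.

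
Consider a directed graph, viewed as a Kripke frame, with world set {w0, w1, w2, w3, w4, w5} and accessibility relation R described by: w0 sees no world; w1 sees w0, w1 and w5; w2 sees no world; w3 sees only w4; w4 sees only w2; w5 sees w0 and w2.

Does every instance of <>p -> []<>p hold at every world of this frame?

No

Axiom 5 corresponds to the accessibility relation being Euclidean.
Euclidean: no — w1 R w0 and w1 R w5, but not w0 R w5.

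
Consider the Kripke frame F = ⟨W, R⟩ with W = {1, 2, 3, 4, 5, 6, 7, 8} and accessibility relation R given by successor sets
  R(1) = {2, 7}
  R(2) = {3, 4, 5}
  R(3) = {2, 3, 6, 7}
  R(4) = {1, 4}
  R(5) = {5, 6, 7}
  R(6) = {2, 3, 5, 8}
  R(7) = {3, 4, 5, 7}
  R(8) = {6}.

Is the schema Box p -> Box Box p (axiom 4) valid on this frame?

The schema 4 characterises exactly the transitive frames.
Transitive: no — 1 R 2 and 2 R 3, but not 1 R 3.

No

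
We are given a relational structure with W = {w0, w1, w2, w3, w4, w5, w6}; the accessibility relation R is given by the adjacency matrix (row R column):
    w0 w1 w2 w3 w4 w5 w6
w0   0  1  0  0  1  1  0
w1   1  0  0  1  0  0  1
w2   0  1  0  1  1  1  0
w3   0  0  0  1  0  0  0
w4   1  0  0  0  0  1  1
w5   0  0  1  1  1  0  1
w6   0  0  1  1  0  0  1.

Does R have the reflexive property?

No

Reflexive: no — w0 is not related to itself.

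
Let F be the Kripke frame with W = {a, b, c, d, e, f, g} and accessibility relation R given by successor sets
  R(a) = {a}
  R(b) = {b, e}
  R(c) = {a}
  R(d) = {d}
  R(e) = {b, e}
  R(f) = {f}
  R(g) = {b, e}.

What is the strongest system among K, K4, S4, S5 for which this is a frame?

Transitive (axiom 4): yes — every two-step R-path is closed by a direct edge.
Reflexive (axiom T): no — c is not related to itself.
Euclidean (axiom 5): yes — any two successors of a common world are R-related.
So F validates K, K4; S4 would additionally require R to be reflexive. The strongest is K4.

K4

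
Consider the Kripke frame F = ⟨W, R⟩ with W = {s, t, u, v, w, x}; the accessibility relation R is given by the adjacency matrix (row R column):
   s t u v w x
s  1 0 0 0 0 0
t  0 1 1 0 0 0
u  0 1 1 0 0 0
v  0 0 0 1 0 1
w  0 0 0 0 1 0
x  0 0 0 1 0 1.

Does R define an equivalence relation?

Reflexive: yes — every world is R-related to itself.
Symmetric: yes — every pair in R has its reverse in R.
Transitive: yes — every two-step R-path is closed by a direct edge.
So R is an equivalence relation.

Yes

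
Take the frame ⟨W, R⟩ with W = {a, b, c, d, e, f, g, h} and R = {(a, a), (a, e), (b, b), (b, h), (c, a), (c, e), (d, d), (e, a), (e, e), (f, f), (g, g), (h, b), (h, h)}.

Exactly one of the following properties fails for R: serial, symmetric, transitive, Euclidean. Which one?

symmetric

Serial: yes — every world has a successor (e.g. a R a).
Symmetric: no — c R a but not a R c.
Transitive: yes — every two-step R-path is closed by a direct edge.
Euclidean: yes — any two successors of a common world are R-related.
Only symmetric fails.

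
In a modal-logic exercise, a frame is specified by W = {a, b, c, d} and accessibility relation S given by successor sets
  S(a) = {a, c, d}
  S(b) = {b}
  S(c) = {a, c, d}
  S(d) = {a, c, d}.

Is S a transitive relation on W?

Yes

Transitive: yes — every two-step S-path is closed by a direct edge.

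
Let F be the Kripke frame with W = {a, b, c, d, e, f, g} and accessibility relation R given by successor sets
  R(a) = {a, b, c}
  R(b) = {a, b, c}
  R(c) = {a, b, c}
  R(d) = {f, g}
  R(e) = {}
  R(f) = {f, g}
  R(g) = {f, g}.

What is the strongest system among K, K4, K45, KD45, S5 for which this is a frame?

K45

Transitive (axiom 4): yes — every two-step R-path is closed by a direct edge.
Euclidean (axiom 5): yes — any two successors of a common world are R-related.
Serial (axiom D): no — e has no R-successor.
Reflexive (axiom T): no — d is not related to itself.
So F validates K, K4, K45; KD45 would additionally require R to be serial. The strongest is K45.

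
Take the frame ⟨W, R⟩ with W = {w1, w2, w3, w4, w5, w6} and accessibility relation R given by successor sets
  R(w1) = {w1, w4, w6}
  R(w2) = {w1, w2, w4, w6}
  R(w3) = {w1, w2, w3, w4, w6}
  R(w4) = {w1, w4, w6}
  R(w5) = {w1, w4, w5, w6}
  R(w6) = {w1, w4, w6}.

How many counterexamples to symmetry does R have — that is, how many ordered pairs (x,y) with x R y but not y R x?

10

Enumerating: (w2,w1), (w2,w4), (w2,w6), (w3,w1), (w3,w2), (w3,w4), (w3,w6), (w5,w1), (w5,w4), (w5,w6).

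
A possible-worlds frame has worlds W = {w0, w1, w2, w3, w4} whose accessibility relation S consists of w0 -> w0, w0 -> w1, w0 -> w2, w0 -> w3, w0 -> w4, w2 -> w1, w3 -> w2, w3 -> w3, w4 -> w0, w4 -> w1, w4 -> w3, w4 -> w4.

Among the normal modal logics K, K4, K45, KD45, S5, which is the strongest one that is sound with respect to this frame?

Transitive (axiom 4): no — w3 S w2 and w2 S w1, but not w3 S w1.
Euclidean (axiom 5): no — w0 S w1 and w0 S w2, but not w1 S w2.
Serial (axiom D): no — w1 has no S-successor.
Reflexive (axiom T): no — w1 is not related to itself.
So F validates K; K4 would additionally require S to be transitive. The strongest is K.

K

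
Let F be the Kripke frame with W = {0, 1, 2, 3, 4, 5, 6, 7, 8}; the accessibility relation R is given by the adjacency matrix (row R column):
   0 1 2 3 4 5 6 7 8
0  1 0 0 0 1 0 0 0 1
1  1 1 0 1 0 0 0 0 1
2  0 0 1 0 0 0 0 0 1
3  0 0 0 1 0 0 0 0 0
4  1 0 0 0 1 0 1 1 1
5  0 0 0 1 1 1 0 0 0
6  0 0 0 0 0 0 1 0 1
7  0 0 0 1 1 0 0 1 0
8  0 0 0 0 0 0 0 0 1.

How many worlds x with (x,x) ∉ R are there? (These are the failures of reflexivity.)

R is reflexive; there are no such worlds.

0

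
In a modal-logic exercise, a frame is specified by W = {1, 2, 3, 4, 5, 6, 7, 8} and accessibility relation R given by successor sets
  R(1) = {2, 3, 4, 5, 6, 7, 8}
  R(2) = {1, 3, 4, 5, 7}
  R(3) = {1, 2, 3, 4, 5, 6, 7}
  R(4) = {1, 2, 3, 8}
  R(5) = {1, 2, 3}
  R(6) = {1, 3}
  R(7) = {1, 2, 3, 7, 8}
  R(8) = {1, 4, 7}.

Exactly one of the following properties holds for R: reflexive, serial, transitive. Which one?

serial

Reflexive: no — 1 is not related to itself.
Serial: yes — every world has a successor (e.g. 1 R 2).
Transitive: no — 2 R 1 and 1 R 6, but not 2 R 6.
Only serial holds.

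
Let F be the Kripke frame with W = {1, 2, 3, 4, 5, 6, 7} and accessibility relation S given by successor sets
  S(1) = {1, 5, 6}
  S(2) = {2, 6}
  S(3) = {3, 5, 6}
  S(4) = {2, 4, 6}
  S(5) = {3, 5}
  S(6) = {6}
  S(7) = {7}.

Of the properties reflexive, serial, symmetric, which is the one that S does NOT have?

Reflexive: yes — every world is S-related to itself.
Serial: yes — every world has a successor (e.g. 1 S 1).
Symmetric: no — 1 S 5 but not 5 S 1.
Only symmetric fails.

symmetric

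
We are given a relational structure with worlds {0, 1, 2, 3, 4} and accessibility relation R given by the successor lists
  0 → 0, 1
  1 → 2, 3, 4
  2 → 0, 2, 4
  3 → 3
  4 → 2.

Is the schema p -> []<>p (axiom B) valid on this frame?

No

By correspondence theory, B is valid on a frame iff R is symmetric.
Symmetric: no — 0 R 1 but not 1 R 0.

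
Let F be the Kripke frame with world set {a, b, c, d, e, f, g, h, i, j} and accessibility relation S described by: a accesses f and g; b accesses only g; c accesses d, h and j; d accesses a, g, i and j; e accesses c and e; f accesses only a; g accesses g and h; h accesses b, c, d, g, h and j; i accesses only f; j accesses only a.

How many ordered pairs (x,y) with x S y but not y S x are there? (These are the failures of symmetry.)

14

Enumerating: (a,g), (b,g), (c,d), (c,j), (d,a), (d,g), (d,i), (d,j), (e,c), (h,b), (h,d), (h,j), (i,f), (j,a).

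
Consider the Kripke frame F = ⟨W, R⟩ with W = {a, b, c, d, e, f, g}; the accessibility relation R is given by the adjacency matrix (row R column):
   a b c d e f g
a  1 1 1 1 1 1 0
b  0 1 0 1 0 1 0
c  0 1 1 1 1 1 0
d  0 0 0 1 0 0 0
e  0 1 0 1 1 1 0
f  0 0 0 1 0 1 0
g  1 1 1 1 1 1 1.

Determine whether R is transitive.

Transitive: yes — every two-step R-path is closed by a direct edge.

Yes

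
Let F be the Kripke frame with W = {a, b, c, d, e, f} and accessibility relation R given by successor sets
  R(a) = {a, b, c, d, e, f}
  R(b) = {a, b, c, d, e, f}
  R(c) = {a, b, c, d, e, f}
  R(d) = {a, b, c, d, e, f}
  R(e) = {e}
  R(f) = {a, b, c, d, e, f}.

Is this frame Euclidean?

Euclidean: no — a R e and a R b, but not e R b.

No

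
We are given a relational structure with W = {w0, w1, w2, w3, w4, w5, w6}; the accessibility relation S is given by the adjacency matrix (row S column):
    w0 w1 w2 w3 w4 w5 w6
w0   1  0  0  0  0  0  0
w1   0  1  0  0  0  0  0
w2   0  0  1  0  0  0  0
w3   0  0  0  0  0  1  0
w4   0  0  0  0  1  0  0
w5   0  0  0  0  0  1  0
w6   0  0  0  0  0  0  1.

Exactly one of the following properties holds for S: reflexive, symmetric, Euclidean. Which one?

Reflexive: no — w3 is not related to itself.
Symmetric: no — w3 S w5 but not w5 S w3.
Euclidean: yes — any two successors of a common world are S-related.
Only Euclidean holds.

Euclidean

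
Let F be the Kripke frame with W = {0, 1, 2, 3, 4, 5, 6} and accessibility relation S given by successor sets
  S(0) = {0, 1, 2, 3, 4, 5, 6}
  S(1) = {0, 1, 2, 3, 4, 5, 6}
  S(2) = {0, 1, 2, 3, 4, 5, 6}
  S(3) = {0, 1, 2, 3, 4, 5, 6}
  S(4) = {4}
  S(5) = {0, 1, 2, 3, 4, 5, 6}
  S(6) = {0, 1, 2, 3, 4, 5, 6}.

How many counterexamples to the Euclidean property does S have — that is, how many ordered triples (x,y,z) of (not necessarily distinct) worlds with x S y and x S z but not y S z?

36

Enumerating: (0,4,0), (0,4,1), (0,4,2), (0,4,3), (0,4,5), (0,4,6), (1,4,0), (1,4,1), (1,4,2), (1,4,3), (1,4,5), (1,4,6), … and 24 more.
Total: 36.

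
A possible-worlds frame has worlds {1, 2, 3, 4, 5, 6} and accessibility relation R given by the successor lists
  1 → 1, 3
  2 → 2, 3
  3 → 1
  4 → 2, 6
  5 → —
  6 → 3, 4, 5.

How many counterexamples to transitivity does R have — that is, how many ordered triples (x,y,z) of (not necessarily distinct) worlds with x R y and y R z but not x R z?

Enumerating: (2,3,1), (3,1,3), (4,2,3), (4,6,3), (4,6,4), (4,6,5), (6,3,1), (6,4,2), (6,4,6).

9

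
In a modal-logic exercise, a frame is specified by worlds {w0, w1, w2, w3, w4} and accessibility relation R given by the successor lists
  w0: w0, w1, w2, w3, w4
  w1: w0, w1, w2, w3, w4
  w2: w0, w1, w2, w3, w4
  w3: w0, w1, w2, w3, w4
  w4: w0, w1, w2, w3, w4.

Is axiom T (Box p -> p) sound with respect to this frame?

Yes

Axiom T corresponds to the accessibility relation being reflexive.
Reflexive: yes — every world is R-related to itself.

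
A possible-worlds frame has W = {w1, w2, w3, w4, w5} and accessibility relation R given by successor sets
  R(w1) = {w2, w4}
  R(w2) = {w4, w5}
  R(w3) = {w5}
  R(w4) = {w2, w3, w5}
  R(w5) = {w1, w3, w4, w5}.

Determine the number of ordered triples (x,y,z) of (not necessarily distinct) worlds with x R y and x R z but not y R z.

16

Enumerating: (w1,w2,w2), (w1,w4,w4), (w2,w4,w4), (w4,w2,w2), (w4,w2,w3), (w4,w3,w2), (w4,w3,w3), (w4,w5,w2), (w5,w1,w1), (w5,w1,w3), (w5,w1,w5), (w5,w3,w1), (w5,w3,w3), (w5,w3,w4), (w5,w4,w1), (w5,w4,w4).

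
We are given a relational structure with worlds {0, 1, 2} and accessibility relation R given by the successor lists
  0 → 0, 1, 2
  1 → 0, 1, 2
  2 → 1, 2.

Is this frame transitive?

Transitive: no — 2 R 1 and 1 R 0, but not 2 R 0.

No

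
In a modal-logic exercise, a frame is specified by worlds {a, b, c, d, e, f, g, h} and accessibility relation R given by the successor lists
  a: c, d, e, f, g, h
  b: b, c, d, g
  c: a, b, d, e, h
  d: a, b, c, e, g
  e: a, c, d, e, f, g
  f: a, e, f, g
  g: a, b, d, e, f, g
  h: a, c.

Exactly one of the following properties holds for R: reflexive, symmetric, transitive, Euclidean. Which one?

Reflexive: no — a is not related to itself.
Symmetric: yes — every pair in R has its reverse in R.
Transitive: no — a R c and c R b, but not a R b.
Euclidean: no — a R c and a R f, but not c R f.
Only symmetric holds.

symmetric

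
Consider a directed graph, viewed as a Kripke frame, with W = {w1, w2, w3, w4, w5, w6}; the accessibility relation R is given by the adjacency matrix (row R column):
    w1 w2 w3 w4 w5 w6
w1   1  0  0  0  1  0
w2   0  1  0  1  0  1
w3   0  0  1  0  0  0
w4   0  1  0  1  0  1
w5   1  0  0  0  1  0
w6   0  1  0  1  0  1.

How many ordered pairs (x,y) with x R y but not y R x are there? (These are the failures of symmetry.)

R is symmetric; there are no such tuples.

0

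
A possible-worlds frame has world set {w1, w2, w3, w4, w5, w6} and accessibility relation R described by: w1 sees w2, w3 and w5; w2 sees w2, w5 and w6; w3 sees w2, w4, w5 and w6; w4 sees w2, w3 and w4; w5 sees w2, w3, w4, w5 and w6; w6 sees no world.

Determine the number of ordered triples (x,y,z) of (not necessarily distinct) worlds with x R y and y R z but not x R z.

13

Enumerating: (w1,w2,w6), (w1,w3,w4), (w1,w3,w6), (w1,w5,w4), (w1,w5,w6), (w2,w5,w3), (w2,w5,w4), (w3,w4,w3), (w3,w5,w3), (w4,w2,w5), (w4,w2,w6), (w4,w3,w5), (w4,w3,w6).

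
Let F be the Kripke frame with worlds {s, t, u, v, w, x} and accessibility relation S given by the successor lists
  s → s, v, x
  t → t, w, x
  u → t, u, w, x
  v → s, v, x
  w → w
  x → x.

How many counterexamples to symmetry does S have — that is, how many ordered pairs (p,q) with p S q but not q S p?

Enumerating: (s,x), (t,w), (t,x), (u,t), (u,w), (u,x), (v,x).

7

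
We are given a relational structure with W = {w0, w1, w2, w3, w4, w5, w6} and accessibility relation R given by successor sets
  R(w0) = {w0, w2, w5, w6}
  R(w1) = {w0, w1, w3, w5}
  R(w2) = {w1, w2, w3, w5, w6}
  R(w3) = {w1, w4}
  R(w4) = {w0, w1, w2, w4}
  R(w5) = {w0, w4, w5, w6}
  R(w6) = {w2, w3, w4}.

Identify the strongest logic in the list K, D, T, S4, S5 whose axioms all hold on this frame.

D

Serial (axiom D): yes — every world has a successor (e.g. w0 R w0).
Reflexive (axiom T): no — w3 is not related to itself.
Transitive (axiom 4): no — w0 R w2 and w2 R w1, but not w0 R w1.
Euclidean (axiom 5): no — w0 R w5 and w0 R w2, but not w5 R w2.
So F validates K, D; T would additionally require R to be reflexive. The strongest is D.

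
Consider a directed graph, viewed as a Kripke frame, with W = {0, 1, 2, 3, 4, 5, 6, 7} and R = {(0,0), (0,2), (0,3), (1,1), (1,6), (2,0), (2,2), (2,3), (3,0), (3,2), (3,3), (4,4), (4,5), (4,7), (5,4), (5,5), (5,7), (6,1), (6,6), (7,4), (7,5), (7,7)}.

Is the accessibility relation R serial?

Serial: yes — every world has a successor (e.g. 0 R 0).

Yes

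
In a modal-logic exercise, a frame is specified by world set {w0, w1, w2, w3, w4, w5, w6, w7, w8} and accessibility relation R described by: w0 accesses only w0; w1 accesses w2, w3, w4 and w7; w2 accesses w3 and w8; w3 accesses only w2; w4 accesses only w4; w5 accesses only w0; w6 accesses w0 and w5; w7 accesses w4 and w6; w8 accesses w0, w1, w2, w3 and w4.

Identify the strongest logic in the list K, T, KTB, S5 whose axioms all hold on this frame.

Reflexive (axiom T): no — w1 is not related to itself.
Symmetric (axiom B): no — w1 R w2 but not w2 R w1.
Euclidean (axiom 5): no — w1 R w2 and w1 R w4, but not w2 R w4.
So F validates K; T would additionally require R to be reflexive. The strongest is K.

K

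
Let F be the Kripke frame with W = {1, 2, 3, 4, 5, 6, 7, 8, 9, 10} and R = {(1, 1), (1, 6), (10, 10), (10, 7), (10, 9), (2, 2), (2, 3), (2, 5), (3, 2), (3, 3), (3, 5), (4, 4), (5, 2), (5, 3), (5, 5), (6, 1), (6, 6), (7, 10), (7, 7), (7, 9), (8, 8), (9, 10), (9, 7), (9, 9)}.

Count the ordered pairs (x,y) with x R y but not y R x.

0

R is symmetric; there are no such tuples.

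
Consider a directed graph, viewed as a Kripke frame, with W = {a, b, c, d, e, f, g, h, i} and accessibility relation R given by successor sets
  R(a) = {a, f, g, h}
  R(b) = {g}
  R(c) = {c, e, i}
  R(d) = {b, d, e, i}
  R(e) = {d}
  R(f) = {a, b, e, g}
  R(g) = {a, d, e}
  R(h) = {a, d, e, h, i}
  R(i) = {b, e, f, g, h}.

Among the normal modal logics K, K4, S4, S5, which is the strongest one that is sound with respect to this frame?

Transitive (axiom 4): no — a R f and f R b, but not a R b.
Reflexive (axiom T): no — b is not related to itself.
Euclidean (axiom 5): no — a R f and a R h, but not f R h.
So F validates K; K4 would additionally require R to be transitive. The strongest is K.

K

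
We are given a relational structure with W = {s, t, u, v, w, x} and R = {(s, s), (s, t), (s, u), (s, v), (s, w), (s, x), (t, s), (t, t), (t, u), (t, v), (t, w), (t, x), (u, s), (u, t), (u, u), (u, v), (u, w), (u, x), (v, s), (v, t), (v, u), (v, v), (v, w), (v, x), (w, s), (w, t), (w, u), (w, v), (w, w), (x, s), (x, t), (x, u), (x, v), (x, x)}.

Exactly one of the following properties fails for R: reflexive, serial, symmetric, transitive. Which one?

transitive

Reflexive: yes — every world is R-related to itself.
Serial: yes — every world has a successor (e.g. s R s).
Symmetric: yes — every pair in R has its reverse in R.
Transitive: no — w R s and s R x, but not w R x.
Only transitive fails.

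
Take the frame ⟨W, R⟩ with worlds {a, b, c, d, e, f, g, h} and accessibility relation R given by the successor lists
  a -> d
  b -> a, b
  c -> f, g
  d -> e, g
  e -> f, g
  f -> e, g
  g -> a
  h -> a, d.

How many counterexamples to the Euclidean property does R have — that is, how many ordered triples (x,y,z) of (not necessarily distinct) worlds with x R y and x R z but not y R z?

Enumerating: (a,d,d), (b,a,a), (b,a,b), (c,f,f), (c,g,f), (c,g,g), (d,e,e), (d,g,e), (d,g,g), (e,f,f), (e,g,f), (e,g,g), … and 7 more.
Total: 19.

19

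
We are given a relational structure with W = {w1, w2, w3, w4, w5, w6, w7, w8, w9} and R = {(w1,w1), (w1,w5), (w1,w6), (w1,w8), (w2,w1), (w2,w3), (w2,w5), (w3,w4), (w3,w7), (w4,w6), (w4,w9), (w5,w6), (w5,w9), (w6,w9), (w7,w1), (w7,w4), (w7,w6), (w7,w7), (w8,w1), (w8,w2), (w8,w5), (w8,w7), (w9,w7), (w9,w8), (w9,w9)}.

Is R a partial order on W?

No

Reflexive: no — w2 is not related to itself.
Transitive: no — w1 R w5 and w5 R w9, but not w1 R w9.
Antisymmetric: no — w1 R w8 and w8 R w1 with w1 ≠ w8.
So R is not a partial order.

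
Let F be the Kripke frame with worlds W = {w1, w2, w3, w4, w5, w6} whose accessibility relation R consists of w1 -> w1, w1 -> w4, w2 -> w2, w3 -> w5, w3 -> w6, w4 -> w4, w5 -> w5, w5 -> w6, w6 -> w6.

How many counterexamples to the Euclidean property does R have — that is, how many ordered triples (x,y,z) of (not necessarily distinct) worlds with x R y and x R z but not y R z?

3

Enumerating: (w1,w4,w1), (w3,w6,w5), (w5,w6,w5).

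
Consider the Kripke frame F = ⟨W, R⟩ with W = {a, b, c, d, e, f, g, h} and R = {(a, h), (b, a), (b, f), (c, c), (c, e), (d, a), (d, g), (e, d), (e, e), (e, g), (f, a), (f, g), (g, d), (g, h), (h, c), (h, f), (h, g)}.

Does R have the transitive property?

No

Transitive: no — a R h and h R c, but not a R c.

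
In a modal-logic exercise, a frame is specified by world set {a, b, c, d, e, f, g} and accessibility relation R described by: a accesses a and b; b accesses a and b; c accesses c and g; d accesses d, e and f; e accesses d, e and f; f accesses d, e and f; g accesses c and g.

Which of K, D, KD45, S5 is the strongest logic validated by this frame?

Serial (axiom D): yes — every world has a successor (e.g. a R a).
Euclidean (axiom 5): yes — any two successors of a common world are R-related.
Transitive (axiom 4): yes — every two-step R-path is closed by a direct edge.
Reflexive (axiom T): yes — every world is R-related to itself.
So F validates K, D, KD45, S5. The strongest is S5.

S5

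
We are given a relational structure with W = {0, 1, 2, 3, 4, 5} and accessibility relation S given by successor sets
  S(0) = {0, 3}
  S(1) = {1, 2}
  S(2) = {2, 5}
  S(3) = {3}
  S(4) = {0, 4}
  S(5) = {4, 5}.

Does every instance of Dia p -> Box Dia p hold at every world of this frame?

By correspondence theory, 5 is valid on a frame iff S is Euclidean.
Euclidean: no — 0 S 3 and 0 S 0, but not 3 S 0.

No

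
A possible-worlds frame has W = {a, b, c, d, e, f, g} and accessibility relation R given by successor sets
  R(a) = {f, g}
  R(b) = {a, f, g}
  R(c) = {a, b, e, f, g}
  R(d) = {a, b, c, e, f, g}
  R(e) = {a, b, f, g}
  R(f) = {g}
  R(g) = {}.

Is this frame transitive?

Yes

Transitive: yes — every two-step R-path is closed by a direct edge.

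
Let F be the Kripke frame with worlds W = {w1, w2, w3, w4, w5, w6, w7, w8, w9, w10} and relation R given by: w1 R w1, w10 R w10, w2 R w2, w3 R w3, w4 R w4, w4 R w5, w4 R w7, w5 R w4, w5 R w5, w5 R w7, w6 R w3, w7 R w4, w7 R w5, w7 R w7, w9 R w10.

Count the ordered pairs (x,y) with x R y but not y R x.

2

Enumerating: (w6,w3), (w9,w10).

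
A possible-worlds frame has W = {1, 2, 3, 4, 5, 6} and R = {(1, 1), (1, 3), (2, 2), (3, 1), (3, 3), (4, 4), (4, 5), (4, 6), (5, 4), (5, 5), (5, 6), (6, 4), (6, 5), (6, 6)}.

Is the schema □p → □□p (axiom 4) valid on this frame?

Yes

The schema 4 characterises exactly the transitive frames.
Transitive: yes — every two-step R-path is closed by a direct edge.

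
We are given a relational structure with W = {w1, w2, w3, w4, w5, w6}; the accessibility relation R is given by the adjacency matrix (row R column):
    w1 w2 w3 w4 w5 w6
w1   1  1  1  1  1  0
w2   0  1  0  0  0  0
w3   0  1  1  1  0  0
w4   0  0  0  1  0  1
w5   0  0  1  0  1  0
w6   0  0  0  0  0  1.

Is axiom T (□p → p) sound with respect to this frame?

Yes

Axiom T corresponds to the accessibility relation being reflexive.
Reflexive: yes — every world is R-related to itself.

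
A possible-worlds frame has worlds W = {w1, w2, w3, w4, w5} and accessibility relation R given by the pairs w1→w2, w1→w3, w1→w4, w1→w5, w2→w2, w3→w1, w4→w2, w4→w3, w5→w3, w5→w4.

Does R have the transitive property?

Transitive: no — w3 R w1 and w1 R w2, but not w3 R w2.

No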